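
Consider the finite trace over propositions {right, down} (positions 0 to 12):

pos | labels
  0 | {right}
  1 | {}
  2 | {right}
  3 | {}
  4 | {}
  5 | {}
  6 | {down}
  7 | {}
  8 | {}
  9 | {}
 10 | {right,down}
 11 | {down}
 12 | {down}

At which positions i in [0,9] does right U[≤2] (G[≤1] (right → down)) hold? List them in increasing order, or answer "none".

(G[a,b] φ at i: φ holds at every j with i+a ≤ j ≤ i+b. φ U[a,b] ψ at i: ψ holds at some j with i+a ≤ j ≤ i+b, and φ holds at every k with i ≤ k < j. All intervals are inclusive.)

Evaluate at each i in [0,9]:
  i=0: ✗ (no rhs in [0,2])
  i=1: ✗ (lhs fails at k=1 before rhs at j=3)
  i=2: ✓ (rhs at j=3; lhs holds on [2,2])
  i=3: ✓ (rhs at j=3)
  i=4: ✓ (rhs at j=4)
  i=5: ✓ (rhs at j=5)
  i=6: ✓ (rhs at j=6)
  i=7: ✓ (rhs at j=7)
  i=8: ✓ (rhs at j=8)
  i=9: ✓ (rhs at j=9)

2, 3, 4, 5, 6, 7, 8, 9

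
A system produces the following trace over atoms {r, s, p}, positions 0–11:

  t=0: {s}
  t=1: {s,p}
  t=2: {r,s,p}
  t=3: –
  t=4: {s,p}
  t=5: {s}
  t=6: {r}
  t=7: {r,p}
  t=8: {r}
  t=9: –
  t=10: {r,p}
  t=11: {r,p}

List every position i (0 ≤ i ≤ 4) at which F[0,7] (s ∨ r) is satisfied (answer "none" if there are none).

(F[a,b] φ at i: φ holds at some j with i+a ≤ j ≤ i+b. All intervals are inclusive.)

Evaluate at each i in [0,4]:
  i=0: ✓ (witness j=0)
  i=1: ✓ (witness j=1)
  i=2: ✓ (witness j=2)
  i=3: ✓ (witness j=4)
  i=4: ✓ (witness j=4)

0, 1, 2, 3, 4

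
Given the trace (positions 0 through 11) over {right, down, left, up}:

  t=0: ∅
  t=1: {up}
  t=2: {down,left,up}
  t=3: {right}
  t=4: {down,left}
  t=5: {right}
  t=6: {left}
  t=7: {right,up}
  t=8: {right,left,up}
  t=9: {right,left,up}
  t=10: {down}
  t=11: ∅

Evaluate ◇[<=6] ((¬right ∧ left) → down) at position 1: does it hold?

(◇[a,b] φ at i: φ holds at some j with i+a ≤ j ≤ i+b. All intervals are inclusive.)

True

Check ((¬right ∧ left) → down) at each j in [1,7]:
  j=1: true
  j=2: true
  j=3: true
  j=4: true
  j=5: true
  j=6: false
  j=7: true
Found at j=1 → formula holds.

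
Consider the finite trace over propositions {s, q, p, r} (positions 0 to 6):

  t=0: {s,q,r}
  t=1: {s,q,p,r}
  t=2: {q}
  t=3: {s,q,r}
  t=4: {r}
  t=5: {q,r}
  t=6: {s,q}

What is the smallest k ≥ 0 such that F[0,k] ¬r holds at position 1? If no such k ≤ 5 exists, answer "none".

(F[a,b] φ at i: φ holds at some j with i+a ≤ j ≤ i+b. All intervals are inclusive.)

Scan j = 1,2,… for ¬r:
  j=1: fails
  j=2: holds
First hit at j=2, so smallest k = 2-1 = 1.

1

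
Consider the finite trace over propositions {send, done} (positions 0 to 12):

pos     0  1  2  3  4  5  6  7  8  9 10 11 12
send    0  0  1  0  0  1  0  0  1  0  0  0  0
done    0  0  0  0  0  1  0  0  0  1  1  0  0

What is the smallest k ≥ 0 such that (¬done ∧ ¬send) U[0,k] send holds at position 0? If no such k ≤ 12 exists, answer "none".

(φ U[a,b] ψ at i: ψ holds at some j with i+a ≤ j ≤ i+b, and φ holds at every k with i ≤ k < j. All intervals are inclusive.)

2

Need earliest j ≥ 0 with send, and (¬done ∧ ¬send) at every k in [0,j-1].
  j=0: rhs fails.
  j=1: rhs fails.
  j=2: rhs holds; lhs holds on [0,1]. k = 2.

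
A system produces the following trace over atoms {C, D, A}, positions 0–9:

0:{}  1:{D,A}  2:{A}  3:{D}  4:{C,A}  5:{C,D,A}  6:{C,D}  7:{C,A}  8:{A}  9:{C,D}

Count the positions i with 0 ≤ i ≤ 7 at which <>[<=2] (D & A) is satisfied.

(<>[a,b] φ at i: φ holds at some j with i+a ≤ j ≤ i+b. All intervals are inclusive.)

Evaluate at each i in [0,7]:
  i=0: ✓ (witness j=1)
  i=1: ✓ (witness j=1)
  i=2: ✗ (none in [2,4])
  i=3: ✓ (witness j=5)
  i=4: ✓ (witness j=5)
  i=5: ✓ (witness j=5)
  i=6: ✗ (none in [6,8])
  i=7: ✗ (none in [7,9])
Positions where it holds: {0, 1, 3, 4, 5} → 5.

5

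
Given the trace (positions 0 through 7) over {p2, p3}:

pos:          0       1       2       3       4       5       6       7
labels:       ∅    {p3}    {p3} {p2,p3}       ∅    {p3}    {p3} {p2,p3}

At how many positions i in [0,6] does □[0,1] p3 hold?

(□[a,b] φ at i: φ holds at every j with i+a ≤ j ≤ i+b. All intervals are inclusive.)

4

Evaluate at each i in [0,6]:
  i=0: ✗ (fails at j=0)
  i=1: ✓ (all of [1,2])
  i=2: ✓ (all of [2,3])
  i=3: ✗ (fails at j=4)
  i=4: ✗ (fails at j=4)
  i=5: ✓ (all of [5,6])
  i=6: ✓ (all of [6,7])
Positions where it holds: {1, 2, 5, 6} → 4.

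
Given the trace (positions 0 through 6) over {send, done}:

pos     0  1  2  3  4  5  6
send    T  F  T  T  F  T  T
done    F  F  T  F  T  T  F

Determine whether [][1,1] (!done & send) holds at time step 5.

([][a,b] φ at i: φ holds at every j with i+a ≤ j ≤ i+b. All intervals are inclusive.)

True

Check (!done & send) at every j in [6,6]:
  j=6: true
All positions satisfy it → formula holds.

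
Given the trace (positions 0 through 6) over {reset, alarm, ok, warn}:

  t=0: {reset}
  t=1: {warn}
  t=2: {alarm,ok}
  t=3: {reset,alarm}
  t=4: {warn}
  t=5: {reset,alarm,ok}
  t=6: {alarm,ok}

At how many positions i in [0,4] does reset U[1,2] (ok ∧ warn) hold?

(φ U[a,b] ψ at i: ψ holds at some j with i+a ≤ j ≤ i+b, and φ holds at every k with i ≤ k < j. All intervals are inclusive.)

Evaluate at each i in [0,4]:
  i=0: ✗ (no rhs in [1,2])
  i=1: ✗ (no rhs in [2,3])
  i=2: ✗ (no rhs in [3,4])
  i=3: ✗ (no rhs in [4,5])
  i=4: ✗ (no rhs in [5,6])
Positions where it holds: {} → 0.

0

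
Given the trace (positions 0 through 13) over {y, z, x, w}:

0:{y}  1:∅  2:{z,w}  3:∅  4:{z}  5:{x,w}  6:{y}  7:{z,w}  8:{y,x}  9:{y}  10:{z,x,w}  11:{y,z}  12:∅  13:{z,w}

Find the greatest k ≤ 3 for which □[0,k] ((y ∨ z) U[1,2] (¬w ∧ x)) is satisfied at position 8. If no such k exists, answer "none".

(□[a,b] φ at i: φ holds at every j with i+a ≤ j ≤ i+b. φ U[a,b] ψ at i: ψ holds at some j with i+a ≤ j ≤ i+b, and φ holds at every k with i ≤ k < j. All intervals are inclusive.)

none

((y ∨ z) U[1,2] (¬w ∧ x)) must hold from j=8 onward; find where it first fails.
  j=8: fails → no k works.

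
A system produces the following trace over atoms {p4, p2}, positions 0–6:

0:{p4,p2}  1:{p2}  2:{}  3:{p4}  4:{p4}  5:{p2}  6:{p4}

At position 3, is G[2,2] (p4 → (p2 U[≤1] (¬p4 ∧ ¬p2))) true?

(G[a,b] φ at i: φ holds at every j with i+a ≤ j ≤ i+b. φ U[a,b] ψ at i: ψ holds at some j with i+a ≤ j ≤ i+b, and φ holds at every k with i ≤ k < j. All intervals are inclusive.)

True

Check (p4 → (p2 U[≤1] (¬p4 ∧ ¬p2))) at every j in [5,5]:
  j=5: antecedent false → ✓
All positions satisfy it → formula holds.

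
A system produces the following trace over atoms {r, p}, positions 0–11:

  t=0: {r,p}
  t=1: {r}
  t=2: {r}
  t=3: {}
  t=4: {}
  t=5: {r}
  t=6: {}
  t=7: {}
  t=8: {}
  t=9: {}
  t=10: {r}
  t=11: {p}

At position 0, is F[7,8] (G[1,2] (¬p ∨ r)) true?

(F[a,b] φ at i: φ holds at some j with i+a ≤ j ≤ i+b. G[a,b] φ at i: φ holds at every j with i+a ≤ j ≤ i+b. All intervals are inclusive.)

Holds

Check G[1,2] (¬p ∨ r) at each j in [7,8]:
  j=7: holds on [8,9]
  j=8: holds on [9,10]
Found at j=7 → formula holds.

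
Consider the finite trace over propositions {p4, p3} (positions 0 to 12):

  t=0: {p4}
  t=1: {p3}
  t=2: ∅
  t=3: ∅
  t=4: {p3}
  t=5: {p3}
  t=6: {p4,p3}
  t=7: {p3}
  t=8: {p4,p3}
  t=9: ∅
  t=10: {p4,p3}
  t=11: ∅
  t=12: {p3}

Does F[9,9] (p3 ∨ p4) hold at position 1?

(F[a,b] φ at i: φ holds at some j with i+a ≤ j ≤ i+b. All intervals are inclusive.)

Check (p3 ∨ p4) at each j in [10,10]:
  j=10: true
Found at j=10 → formula holds.

True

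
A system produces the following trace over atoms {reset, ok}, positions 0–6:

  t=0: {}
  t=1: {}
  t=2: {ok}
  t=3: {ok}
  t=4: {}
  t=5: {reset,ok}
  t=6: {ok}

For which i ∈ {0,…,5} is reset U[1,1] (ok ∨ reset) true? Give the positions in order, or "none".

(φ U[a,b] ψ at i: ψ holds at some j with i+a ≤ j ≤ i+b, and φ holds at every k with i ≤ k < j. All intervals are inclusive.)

Evaluate at each i in [0,5]:
  i=0: ✗ (no rhs in [1,1])
  i=1: ✗ (lhs fails at k=1 before rhs at j=2)
  i=2: ✗ (lhs fails at k=2 before rhs at j=3)
  i=3: ✗ (no rhs in [4,4])
  i=4: ✗ (lhs fails at k=4 before rhs at j=5)
  i=5: ✓ (rhs at j=6; lhs holds on [5,5])

5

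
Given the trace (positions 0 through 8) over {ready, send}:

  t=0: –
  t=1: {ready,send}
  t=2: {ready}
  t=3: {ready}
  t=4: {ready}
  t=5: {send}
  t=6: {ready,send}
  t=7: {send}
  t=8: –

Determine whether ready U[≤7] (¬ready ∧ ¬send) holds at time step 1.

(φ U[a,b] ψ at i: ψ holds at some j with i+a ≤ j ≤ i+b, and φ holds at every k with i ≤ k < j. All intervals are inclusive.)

Need some j in [1,8] with (¬ready ∧ ¬send), and ready at every k in [1,j-1].
  j=1: (¬ready ∧ ¬send) false.
  j=2: (¬ready ∧ ¬send) false.
  j=3: (¬ready ∧ ¬send) false.
  j=4: (¬ready ∧ ¬send) false.
  j=5: (¬ready ∧ ¬send) false.
  j=6: (¬ready ∧ ¬send) false.
  j=7: (¬ready ∧ ¬send) false.
  j=8: (¬ready ∧ ¬send) holds, but ready fails at k=5 → not this j.
No j in the window works → until fails.

No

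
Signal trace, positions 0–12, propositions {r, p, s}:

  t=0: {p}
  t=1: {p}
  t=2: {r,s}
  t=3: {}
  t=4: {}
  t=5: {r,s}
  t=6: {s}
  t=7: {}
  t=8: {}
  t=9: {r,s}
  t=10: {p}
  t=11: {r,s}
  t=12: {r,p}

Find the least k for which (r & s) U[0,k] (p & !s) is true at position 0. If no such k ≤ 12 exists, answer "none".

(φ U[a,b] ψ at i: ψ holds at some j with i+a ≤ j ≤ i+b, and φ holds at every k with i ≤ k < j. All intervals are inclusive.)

0

Need earliest j ≥ 0 with (p & !s), and (r & s) at every k in [0,j-1].
  j=0: rhs holds (empty prefix). k = 0.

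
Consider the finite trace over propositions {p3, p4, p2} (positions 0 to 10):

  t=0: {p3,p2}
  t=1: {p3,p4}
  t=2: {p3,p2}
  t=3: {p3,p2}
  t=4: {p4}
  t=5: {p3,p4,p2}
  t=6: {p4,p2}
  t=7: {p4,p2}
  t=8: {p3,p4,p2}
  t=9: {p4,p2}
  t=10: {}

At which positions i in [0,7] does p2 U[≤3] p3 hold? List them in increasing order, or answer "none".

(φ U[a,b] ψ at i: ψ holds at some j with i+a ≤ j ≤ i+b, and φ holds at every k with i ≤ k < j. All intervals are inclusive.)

Evaluate at each i in [0,7]:
  i=0: ✓ (rhs at j=0)
  i=1: ✓ (rhs at j=1)
  i=2: ✓ (rhs at j=2)
  i=3: ✓ (rhs at j=3)
  i=4: ✗ (lhs fails at k=4 before rhs at j=5)
  i=5: ✓ (rhs at j=5)
  i=6: ✓ (rhs at j=8; lhs holds on [6,7])
  i=7: ✓ (rhs at j=8; lhs holds on [7,7])

0, 1, 2, 3, 5, 6, 7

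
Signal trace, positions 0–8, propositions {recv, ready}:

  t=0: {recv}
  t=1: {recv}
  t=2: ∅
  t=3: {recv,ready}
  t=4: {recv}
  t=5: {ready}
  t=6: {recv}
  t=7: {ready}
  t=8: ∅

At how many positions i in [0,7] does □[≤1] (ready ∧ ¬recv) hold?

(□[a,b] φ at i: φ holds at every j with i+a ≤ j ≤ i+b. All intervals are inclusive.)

0

Evaluate at each i in [0,7]:
  i=0: ✗ (fails at j=0)
  i=1: ✗ (fails at j=1)
  i=2: ✗ (fails at j=2)
  i=3: ✗ (fails at j=3)
  i=4: ✗ (fails at j=4)
  i=5: ✗ (fails at j=6)
  i=6: ✗ (fails at j=6)
  i=7: ✗ (fails at j=8)
Positions where it holds: {} → 0.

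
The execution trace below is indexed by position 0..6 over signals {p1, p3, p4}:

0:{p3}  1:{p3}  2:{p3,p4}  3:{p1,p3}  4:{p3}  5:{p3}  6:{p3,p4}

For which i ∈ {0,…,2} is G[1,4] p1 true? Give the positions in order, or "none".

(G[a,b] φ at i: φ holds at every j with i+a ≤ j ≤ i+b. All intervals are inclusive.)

Evaluate at each i in [0,2]:
  i=0: ✗ (fails at j=1)
  i=1: ✗ (fails at j=2)
  i=2: ✗ (fails at j=4)

none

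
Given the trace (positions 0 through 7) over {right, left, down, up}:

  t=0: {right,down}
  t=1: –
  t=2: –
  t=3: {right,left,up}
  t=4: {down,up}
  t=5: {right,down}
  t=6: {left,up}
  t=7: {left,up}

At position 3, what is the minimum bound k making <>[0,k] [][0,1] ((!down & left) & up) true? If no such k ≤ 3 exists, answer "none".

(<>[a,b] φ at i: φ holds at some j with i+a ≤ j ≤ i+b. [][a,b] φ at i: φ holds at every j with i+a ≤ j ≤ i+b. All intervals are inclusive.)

Scan j = 3,4,… for [][0,1] ((!down & left) & up):
  j=3: fails
  j=4: fails
  j=5: fails
  j=6: holds
First hit at j=6, so smallest k = 6-3 = 3.

3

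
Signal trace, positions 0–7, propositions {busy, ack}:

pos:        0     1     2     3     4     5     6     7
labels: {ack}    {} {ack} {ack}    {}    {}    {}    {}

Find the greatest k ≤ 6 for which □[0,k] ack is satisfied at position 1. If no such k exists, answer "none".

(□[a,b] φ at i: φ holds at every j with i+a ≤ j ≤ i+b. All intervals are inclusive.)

none

ack must hold from j=1 onward; find where it first fails.
  j=1: fails → no k works.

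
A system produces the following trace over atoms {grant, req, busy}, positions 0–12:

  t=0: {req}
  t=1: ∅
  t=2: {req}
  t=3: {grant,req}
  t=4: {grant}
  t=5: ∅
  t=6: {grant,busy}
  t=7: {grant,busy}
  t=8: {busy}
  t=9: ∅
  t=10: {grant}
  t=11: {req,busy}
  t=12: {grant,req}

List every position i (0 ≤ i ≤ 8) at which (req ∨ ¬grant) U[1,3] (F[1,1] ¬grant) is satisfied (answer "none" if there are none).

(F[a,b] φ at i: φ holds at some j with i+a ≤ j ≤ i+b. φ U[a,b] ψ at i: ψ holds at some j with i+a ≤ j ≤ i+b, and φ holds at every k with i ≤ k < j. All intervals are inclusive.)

0, 1, 2, 3, 8

Evaluate at each i in [0,8]:
  i=0: ✓ (rhs at j=1; lhs holds on [0,0])
  i=1: ✓ (rhs at j=4; lhs holds on [1,3])
  i=2: ✓ (rhs at j=4; lhs holds on [2,3])
  i=3: ✓ (rhs at j=4; lhs holds on [3,3])
  i=4: ✗ (lhs fails at k=4 before rhs at j=7)
  i=5: ✗ (lhs fails at k=6 before rhs at j=7)
  i=6: ✗ (lhs fails at k=6 before rhs at j=7)
  i=7: ✗ (lhs fails at k=7 before rhs at j=8)
  i=8: ✓ (rhs at j=10; lhs holds on [8,9])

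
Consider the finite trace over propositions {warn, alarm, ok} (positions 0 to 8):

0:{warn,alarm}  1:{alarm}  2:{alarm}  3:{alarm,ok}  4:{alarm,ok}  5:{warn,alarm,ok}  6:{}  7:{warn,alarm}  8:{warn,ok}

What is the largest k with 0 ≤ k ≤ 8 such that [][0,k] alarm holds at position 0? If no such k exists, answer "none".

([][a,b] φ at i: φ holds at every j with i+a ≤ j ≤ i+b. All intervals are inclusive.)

5

alarm must hold from j=0 onward; find where it first fails.
  j=0: holds
  j=1: holds
  j=2: holds
  j=3: holds
  j=4: holds
  j=5: holds
  j=6: fails
Holds on [0,5], so largest k = 5.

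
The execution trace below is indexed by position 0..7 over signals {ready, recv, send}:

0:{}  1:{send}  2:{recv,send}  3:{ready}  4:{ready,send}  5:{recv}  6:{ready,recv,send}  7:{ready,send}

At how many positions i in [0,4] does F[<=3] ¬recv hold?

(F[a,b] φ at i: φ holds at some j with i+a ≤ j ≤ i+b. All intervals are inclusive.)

Evaluate at each i in [0,4]:
  i=0: ✓ (witness j=0)
  i=1: ✓ (witness j=1)
  i=2: ✓ (witness j=3)
  i=3: ✓ (witness j=3)
  i=4: ✓ (witness j=4)
Positions where it holds: {0, 1, 2, 3, 4} → 5.

5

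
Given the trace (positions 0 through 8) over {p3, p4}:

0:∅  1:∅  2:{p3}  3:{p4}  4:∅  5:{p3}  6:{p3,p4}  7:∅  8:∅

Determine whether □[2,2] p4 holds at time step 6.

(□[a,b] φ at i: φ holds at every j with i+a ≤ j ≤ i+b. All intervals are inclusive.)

Does not hold

Check p4 at every j in [8,8]:
  j=8: false
Fails at j=8 → formula fails.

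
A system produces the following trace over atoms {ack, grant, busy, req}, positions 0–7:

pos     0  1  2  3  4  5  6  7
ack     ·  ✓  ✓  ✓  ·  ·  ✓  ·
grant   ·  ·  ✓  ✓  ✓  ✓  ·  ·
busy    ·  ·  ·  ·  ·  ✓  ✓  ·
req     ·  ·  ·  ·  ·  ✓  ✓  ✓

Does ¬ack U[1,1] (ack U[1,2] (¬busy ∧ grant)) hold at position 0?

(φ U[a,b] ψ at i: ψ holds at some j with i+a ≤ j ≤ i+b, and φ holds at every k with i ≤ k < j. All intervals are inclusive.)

Need some j in [1,1] with (ack U[1,2] (¬busy ∧ grant)), and ¬ack at every k in [0,j-1].
  j=1: (ack U[1,2] (¬busy ∧ grant)) holds; ¬ack holds at every k in [0,0] → satisfied.

Yes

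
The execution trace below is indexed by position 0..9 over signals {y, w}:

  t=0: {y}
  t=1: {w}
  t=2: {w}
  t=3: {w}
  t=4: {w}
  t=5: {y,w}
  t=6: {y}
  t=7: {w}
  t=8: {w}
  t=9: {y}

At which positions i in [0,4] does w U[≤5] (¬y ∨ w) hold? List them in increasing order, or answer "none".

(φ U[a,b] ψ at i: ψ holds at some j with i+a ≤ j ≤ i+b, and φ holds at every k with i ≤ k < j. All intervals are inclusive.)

1, 2, 3, 4

Evaluate at each i in [0,4]:
  i=0: ✗ (lhs fails at k=0 before rhs at j=1)
  i=1: ✓ (rhs at j=1)
  i=2: ✓ (rhs at j=2)
  i=3: ✓ (rhs at j=3)
  i=4: ✓ (rhs at j=4)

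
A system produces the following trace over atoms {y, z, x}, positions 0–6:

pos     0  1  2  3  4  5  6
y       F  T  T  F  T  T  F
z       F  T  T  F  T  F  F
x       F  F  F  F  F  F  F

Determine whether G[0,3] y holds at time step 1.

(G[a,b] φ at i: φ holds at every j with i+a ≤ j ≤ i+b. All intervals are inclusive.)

Check y at every j in [1,4]:
  j=1: true
  j=2: true
  j=3: false
  j=4: true
Fails at j=3 → formula fails.

False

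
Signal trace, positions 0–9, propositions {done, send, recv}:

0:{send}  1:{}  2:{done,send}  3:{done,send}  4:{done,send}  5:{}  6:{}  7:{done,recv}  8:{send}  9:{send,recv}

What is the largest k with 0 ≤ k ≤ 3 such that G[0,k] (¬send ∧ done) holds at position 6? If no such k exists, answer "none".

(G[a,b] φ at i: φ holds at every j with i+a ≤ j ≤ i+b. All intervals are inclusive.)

none

(¬send ∧ done) must hold from j=6 onward; find where it first fails.
  j=6: fails → no k works.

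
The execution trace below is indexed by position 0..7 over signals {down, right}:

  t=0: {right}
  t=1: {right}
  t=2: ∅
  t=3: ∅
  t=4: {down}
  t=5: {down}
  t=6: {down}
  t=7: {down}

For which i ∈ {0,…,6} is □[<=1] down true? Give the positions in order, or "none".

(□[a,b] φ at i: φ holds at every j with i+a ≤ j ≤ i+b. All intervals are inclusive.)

4, 5, 6

Evaluate at each i in [0,6]:
  i=0: ✗ (fails at j=0)
  i=1: ✗ (fails at j=1)
  i=2: ✗ (fails at j=2)
  i=3: ✗ (fails at j=3)
  i=4: ✓ (all of [4,5])
  i=5: ✓ (all of [5,6])
  i=6: ✓ (all of [6,7])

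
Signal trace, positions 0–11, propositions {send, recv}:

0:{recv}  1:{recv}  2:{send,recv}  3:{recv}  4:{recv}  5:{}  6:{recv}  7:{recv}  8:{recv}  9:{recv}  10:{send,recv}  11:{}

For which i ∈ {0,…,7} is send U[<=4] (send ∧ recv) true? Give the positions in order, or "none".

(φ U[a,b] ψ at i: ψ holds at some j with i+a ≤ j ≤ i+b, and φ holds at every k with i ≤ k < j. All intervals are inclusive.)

2

Evaluate at each i in [0,7]:
  i=0: ✗ (lhs fails at k=0 before rhs at j=2)
  i=1: ✗ (lhs fails at k=1 before rhs at j=2)
  i=2: ✓ (rhs at j=2)
  i=3: ✗ (no rhs in [3,7])
  i=4: ✗ (no rhs in [4,8])
  i=5: ✗ (no rhs in [5,9])
  i=6: ✗ (lhs fails at k=6 before rhs at j=10)
  i=7: ✗ (lhs fails at k=7 before rhs at j=10)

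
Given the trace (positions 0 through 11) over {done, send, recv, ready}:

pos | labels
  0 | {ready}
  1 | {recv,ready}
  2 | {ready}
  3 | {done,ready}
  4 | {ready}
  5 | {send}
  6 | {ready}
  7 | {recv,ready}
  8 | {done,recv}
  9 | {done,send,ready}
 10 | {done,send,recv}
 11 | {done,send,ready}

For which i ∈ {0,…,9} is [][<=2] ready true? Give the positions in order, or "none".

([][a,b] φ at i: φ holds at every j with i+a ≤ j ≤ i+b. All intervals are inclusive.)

Evaluate at each i in [0,9]:
  i=0: ✓ (all of [0,2])
  i=1: ✓ (all of [1,3])
  i=2: ✓ (all of [2,4])
  i=3: ✗ (fails at j=5)
  i=4: ✗ (fails at j=5)
  i=5: ✗ (fails at j=5)
  i=6: ✗ (fails at j=8)
  i=7: ✗ (fails at j=8)
  i=8: ✗ (fails at j=8)
  i=9: ✗ (fails at j=10)

0, 1, 2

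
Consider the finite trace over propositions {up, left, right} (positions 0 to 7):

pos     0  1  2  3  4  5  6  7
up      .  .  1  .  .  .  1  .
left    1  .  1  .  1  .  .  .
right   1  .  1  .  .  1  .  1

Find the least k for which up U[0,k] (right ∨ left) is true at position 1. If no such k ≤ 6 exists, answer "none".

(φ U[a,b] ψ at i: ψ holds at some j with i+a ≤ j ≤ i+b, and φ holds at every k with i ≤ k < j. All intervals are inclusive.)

Need earliest j ≥ 1 with (right ∨ left), and up at every k in [1,j-1].
  j=1: rhs fails.
  j=2: rhs holds but lhs fails at k=1.
  j=3: rhs fails.
  j=4: rhs holds but lhs fails at k=1.
  j=5: rhs holds but lhs fails at k=1.
  j=6: rhs fails.
  j=7: rhs holds but lhs fails at k=1.
No witness within the range → none.

none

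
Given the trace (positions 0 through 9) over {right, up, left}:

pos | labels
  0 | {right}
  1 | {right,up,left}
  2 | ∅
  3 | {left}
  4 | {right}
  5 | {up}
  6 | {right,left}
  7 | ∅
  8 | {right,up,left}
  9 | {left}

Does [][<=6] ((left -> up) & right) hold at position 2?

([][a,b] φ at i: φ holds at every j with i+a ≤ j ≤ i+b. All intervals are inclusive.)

Check ((left -> up) & right) at every j in [2,8]:
  j=2: false
  j=3: false
  j=4: true
  j=5: false
  j=6: false
  j=7: false
  j=8: true
Fails at j=2 → formula fails.

Does not hold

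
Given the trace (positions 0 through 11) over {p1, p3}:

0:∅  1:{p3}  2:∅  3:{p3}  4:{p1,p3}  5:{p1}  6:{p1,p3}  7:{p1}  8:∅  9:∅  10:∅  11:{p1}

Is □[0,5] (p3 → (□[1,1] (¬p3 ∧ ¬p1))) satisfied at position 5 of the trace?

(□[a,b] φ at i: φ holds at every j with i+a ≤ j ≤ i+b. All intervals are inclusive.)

No

Check (p3 → (□[1,1] (¬p3 ∧ ¬p1))) at every j in [5,10]:
  j=5: antecedent false → ✓
  j=6: antecedent true; consequent fails at 7 → ✗
  j=7: antecedent false → ✓
  j=8: antecedent false → ✓
  j=9: antecedent false → ✓
  j=10: antecedent false → ✓
Fails at j=6 → formula fails.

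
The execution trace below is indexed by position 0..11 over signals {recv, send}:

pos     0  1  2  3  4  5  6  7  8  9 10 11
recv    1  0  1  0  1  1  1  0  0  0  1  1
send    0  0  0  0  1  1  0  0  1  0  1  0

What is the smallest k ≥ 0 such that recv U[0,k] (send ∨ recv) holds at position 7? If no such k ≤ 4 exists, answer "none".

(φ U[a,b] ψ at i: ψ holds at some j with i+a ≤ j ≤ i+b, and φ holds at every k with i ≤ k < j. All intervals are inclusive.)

none

Need earliest j ≥ 7 with (send ∨ recv), and recv at every k in [7,j-1].
  j=7: rhs fails.
  j=8: rhs holds but lhs fails at k=7.
  j=9: rhs fails.
  j=10: rhs holds but lhs fails at k=7.
  j=11: rhs holds but lhs fails at k=7.
No witness within the range → none.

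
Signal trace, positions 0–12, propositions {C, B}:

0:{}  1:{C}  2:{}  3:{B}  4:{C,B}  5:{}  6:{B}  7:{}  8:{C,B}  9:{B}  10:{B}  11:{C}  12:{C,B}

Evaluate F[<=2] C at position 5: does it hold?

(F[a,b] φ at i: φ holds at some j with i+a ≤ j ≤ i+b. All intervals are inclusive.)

Does not hold

Check C at each j in [5,7]:
  j=5: false
  j=6: false
  j=7: false
No position in the window satisfies it → formula fails.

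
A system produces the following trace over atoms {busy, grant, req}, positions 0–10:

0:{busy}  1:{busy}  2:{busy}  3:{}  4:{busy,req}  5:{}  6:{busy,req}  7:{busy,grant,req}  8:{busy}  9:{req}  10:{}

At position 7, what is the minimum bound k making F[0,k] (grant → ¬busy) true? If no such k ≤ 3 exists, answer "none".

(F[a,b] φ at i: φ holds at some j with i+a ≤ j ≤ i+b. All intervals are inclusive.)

Scan j = 7,8,… for (grant → ¬busy):
  j=7: fails
  j=8: holds
First hit at j=8, so smallest k = 8-7 = 1.

1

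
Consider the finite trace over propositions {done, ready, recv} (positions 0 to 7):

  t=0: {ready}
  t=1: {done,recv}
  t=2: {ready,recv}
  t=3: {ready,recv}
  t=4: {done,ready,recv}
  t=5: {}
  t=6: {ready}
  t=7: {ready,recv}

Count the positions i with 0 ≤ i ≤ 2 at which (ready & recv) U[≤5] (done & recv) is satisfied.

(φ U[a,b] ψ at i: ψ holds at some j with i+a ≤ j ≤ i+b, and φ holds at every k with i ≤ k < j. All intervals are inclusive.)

Evaluate at each i in [0,2]:
  i=0: ✗ (lhs fails at k=0 before rhs at j=1)
  i=1: ✓ (rhs at j=1)
  i=2: ✓ (rhs at j=4; lhs holds on [2,3])
Positions where it holds: {1, 2} → 2.

2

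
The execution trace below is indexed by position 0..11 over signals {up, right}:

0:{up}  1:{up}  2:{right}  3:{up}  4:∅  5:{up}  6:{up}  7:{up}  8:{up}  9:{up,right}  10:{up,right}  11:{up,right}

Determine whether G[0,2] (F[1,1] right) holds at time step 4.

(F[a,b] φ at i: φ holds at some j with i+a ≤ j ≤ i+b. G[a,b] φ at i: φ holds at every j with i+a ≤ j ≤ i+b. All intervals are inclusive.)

Check F[1,1] right at every j in [4,6]:
  j=4: fails (none in [5,5])
  j=5: fails (none in [6,6])
  j=6: fails (none in [7,7])
Fails at j=4 → formula fails.

No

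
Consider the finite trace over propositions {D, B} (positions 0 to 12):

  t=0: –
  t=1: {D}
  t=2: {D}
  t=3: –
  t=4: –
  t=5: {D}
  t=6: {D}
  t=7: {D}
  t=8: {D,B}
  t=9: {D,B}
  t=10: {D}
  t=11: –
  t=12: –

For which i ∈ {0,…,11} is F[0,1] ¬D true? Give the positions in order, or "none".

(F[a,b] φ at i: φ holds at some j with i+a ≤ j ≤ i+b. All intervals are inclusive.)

0, 2, 3, 4, 10, 11

Evaluate at each i in [0,11]:
  i=0: ✓ (witness j=0)
  i=1: ✗ (none in [1,2])
  i=2: ✓ (witness j=3)
  i=3: ✓ (witness j=3)
  i=4: ✓ (witness j=4)
  i=5: ✗ (none in [5,6])
  i=6: ✗ (none in [6,7])
  i=7: ✗ (none in [7,8])
  i=8: ✗ (none in [8,9])
  i=9: ✗ (none in [9,10])
  i=10: ✓ (witness j=11)
  i=11: ✓ (witness j=11)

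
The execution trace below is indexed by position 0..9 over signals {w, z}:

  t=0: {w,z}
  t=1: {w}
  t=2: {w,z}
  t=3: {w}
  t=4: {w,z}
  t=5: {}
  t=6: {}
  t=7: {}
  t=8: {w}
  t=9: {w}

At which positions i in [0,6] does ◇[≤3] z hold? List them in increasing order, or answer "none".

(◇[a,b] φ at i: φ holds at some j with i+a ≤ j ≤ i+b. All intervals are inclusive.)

0, 1, 2, 3, 4

Evaluate at each i in [0,6]:
  i=0: ✓ (witness j=0)
  i=1: ✓ (witness j=2)
  i=2: ✓ (witness j=2)
  i=3: ✓ (witness j=4)
  i=4: ✓ (witness j=4)
  i=5: ✗ (none in [5,8])
  i=6: ✗ (none in [6,9])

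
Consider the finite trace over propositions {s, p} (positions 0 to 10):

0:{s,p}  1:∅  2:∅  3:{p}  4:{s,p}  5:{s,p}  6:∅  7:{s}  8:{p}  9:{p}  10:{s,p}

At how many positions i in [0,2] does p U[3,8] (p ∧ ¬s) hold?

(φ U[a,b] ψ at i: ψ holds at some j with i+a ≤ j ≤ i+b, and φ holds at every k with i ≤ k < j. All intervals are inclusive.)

Evaluate at each i in [0,2]:
  i=0: ✗ (lhs fails at k=1 before rhs at j=3)
  i=1: ✗ (lhs fails at k=1 before rhs at j=8)
  i=2: ✗ (lhs fails at k=2 before rhs at j=8)
Positions where it holds: {} → 0.

0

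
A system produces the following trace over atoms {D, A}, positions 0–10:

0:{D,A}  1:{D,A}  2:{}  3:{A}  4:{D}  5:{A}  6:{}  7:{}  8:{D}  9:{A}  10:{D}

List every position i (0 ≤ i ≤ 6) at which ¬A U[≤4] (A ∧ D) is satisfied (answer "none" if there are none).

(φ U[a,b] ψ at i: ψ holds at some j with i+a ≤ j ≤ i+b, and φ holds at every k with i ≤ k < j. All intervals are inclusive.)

0, 1

Evaluate at each i in [0,6]:
  i=0: ✓ (rhs at j=0)
  i=1: ✓ (rhs at j=1)
  i=2: ✗ (no rhs in [2,6])
  i=3: ✗ (no rhs in [3,7])
  i=4: ✗ (no rhs in [4,8])
  i=5: ✗ (no rhs in [5,9])
  i=6: ✗ (no rhs in [6,10])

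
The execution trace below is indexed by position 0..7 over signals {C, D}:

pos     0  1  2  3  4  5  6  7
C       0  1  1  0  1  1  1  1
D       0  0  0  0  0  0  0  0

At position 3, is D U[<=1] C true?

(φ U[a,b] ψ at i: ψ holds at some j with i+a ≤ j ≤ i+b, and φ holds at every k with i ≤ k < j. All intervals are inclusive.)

Need some j in [3,4] with C, and D at every k in [3,j-1].
  j=3: C false.
  j=4: C holds, but D fails at k=3 → not this j.
No j in the window works → until fails.

No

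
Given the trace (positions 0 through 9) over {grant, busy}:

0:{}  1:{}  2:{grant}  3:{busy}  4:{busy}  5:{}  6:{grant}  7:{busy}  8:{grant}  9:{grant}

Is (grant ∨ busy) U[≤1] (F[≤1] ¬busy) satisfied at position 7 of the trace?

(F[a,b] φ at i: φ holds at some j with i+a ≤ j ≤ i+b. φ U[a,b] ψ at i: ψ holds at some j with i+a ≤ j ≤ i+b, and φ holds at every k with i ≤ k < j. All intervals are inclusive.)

Need some j in [7,8] with F[≤1] ¬busy, and (grant ∨ busy) at every k in [7,j-1].
  j=7: F[≤1] ¬busy holds; no prefix to check → satisfied.

Holds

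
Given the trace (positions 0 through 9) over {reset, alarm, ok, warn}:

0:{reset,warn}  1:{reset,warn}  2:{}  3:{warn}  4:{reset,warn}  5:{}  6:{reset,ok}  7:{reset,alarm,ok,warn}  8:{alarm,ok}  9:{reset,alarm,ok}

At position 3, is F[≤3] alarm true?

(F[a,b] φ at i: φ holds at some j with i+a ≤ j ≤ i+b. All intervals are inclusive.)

Check alarm at each j in [3,6]:
  j=3: false
  j=4: false
  j=5: false
  j=6: false
No position in the window satisfies it → formula fails.

No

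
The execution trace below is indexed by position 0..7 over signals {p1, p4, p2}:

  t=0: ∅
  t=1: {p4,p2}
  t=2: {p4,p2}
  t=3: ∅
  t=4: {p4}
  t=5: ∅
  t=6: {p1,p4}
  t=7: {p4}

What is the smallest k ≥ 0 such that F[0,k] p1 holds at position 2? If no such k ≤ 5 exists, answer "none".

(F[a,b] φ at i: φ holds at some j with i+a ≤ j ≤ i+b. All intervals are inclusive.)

4

Scan j = 2,3,… for p1:
  j=2: fails
  j=3: fails
  j=4: fails
  j=5: fails
  j=6: holds
First hit at j=6, so smallest k = 6-2 = 4.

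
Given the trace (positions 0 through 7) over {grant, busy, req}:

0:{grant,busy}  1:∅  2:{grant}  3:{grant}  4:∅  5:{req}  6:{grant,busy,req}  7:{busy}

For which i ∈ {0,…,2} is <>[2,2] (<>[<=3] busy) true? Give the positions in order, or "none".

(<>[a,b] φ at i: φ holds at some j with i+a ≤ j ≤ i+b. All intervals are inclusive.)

1, 2

Evaluate at each i in [0,2]:
  i=0: ✗ (none in [2,2])
  i=1: ✓ (witness j=3)
  i=2: ✓ (witness j=4)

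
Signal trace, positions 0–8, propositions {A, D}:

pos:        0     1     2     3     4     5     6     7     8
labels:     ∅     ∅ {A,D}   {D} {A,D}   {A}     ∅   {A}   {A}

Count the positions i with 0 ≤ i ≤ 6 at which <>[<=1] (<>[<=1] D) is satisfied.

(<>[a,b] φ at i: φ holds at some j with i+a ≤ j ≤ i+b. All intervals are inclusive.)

Evaluate at each i in [0,6]:
  i=0: ✓ (witness j=1)
  i=1: ✓ (witness j=1)
  i=2: ✓ (witness j=2)
  i=3: ✓ (witness j=3)
  i=4: ✓ (witness j=4)
  i=5: ✗ (none in [5,6])
  i=6: ✗ (none in [6,7])
Positions where it holds: {0, 1, 2, 3, 4} → 5.

5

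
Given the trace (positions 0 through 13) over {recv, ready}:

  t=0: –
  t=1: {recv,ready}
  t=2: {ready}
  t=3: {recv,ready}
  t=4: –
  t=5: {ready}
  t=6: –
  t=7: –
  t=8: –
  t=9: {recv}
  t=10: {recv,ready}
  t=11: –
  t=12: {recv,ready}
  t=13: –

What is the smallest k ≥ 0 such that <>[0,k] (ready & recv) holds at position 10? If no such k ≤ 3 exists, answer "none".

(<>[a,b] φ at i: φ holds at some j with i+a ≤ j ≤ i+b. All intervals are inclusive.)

Scan j = 10,11,… for (ready & recv):
  j=10: holds
First hit at j=10, so smallest k = 10-10 = 0.

0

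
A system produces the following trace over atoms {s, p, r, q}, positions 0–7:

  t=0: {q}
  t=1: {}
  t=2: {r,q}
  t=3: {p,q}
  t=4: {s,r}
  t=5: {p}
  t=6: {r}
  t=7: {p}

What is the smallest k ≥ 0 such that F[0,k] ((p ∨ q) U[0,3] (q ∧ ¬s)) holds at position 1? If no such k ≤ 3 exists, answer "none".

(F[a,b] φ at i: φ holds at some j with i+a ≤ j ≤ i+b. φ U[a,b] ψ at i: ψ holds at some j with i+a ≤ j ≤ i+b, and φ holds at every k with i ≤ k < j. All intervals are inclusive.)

Scan j = 1,2,… for ((p ∨ q) U[0,3] (q ∧ ¬s)):
  j=1: fails
  j=2: holds
First hit at j=2, so smallest k = 2-1 = 1.

1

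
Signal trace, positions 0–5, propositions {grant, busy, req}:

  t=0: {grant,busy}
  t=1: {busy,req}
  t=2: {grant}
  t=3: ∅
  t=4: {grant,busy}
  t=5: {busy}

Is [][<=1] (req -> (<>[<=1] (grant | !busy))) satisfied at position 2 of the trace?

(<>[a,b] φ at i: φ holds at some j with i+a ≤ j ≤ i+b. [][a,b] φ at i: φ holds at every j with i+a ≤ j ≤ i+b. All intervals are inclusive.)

Yes

Check (req -> (<>[<=1] (grant | !busy))) at every j in [2,3]:
  j=2: antecedent false → ✓
  j=3: antecedent false → ✓
All positions satisfy it → formula holds.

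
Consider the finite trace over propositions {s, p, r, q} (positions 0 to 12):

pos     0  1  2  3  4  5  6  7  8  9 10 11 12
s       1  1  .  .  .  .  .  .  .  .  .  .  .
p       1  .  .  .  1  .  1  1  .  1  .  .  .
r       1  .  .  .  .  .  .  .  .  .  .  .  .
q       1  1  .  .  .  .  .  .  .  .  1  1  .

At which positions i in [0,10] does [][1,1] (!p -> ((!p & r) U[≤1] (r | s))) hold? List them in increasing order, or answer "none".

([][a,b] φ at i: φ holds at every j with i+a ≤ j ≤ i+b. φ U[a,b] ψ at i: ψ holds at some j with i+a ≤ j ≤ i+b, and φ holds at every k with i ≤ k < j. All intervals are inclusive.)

0, 3, 5, 6, 8

Evaluate at each i in [0,10]:
  i=0: ✓ (all of [1,1])
  i=1: ✗ (fails at j=2)
  i=2: ✗ (fails at j=3)
  i=3: ✓ (all of [4,4])
  i=4: ✗ (fails at j=5)
  i=5: ✓ (all of [6,6])
  i=6: ✓ (all of [7,7])
  i=7: ✗ (fails at j=8)
  i=8: ✓ (all of [9,9])
  i=9: ✗ (fails at j=10)
  i=10: ✗ (fails at j=11)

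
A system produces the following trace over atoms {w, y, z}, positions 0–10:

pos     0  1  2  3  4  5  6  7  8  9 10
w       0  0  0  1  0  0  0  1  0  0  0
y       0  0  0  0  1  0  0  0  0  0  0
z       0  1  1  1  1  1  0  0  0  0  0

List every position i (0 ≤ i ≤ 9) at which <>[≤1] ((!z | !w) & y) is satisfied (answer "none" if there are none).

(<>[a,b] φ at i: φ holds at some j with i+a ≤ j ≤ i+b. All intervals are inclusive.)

Evaluate at each i in [0,9]:
  i=0: ✗ (none in [0,1])
  i=1: ✗ (none in [1,2])
  i=2: ✗ (none in [2,3])
  i=3: ✓ (witness j=4)
  i=4: ✓ (witness j=4)
  i=5: ✗ (none in [5,6])
  i=6: ✗ (none in [6,7])
  i=7: ✗ (none in [7,8])
  i=8: ✗ (none in [8,9])
  i=9: ✗ (none in [9,10])

3, 4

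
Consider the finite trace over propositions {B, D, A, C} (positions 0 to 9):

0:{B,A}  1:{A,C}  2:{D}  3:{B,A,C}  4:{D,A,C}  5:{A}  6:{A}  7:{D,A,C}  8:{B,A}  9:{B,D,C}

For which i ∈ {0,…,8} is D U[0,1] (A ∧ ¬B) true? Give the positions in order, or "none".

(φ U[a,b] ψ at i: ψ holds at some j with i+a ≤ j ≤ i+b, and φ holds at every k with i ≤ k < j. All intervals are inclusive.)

1, 4, 5, 6, 7

Evaluate at each i in [0,8]:
  i=0: ✗ (lhs fails at k=0 before rhs at j=1)
  i=1: ✓ (rhs at j=1)
  i=2: ✗ (no rhs in [2,3])
  i=3: ✗ (lhs fails at k=3 before rhs at j=4)
  i=4: ✓ (rhs at j=4)
  i=5: ✓ (rhs at j=5)
  i=6: ✓ (rhs at j=6)
  i=7: ✓ (rhs at j=7)
  i=8: ✗ (no rhs in [8,9])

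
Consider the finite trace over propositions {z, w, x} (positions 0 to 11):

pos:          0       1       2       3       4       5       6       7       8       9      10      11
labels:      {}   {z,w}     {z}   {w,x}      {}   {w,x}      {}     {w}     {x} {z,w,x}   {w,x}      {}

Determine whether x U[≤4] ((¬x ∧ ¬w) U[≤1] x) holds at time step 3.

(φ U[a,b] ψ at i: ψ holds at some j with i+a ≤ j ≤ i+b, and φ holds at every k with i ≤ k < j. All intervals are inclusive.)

Need some j in [3,7] with ((¬x ∧ ¬w) U[≤1] x), and x at every k in [3,j-1].
  j=3: ((¬x ∧ ¬w) U[≤1] x) holds; no prefix to check → satisfied.

True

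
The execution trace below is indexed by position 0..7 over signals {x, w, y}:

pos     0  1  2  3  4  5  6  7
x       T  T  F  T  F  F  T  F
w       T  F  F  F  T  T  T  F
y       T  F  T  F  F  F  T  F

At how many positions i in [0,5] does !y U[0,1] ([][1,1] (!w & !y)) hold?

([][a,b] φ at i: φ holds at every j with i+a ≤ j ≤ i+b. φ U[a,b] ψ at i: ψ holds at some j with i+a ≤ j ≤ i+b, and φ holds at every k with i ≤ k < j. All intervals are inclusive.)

4

Evaluate at each i in [0,5]:
  i=0: ✓ (rhs at j=0)
  i=1: ✓ (rhs at j=2; lhs holds on [1,1])
  i=2: ✓ (rhs at j=2)
  i=3: ✗ (no rhs in [3,4])
  i=4: ✗ (no rhs in [4,5])
  i=5: ✓ (rhs at j=6; lhs holds on [5,5])
Positions where it holds: {0, 1, 2, 5} → 4.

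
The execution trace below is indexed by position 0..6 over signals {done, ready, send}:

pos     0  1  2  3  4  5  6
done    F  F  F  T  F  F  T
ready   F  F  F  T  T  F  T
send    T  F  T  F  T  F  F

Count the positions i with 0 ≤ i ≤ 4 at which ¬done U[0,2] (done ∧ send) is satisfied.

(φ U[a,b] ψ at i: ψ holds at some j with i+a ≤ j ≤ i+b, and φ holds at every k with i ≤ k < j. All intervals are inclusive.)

0

Evaluate at each i in [0,4]:
  i=0: ✗ (no rhs in [0,2])
  i=1: ✗ (no rhs in [1,3])
  i=2: ✗ (no rhs in [2,4])
  i=3: ✗ (no rhs in [3,5])
  i=4: ✗ (no rhs in [4,6])
Positions where it holds: {} → 0.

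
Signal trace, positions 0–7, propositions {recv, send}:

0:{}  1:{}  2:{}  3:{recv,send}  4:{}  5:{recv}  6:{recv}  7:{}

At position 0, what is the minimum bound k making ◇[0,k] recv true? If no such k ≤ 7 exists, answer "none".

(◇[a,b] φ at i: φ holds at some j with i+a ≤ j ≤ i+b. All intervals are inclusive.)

3

Scan j = 0,1,… for recv:
  j=0: fails
  j=1: fails
  j=2: fails
  j=3: holds
First hit at j=3, so smallest k = 3-0 = 3.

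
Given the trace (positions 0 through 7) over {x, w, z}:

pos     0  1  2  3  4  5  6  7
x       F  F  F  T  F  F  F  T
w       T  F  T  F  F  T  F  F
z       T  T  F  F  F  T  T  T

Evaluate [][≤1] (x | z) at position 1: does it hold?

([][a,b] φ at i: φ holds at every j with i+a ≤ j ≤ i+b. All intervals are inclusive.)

No

Check (x | z) at every j in [1,2]:
  j=1: true
  j=2: false
Fails at j=2 → formula fails.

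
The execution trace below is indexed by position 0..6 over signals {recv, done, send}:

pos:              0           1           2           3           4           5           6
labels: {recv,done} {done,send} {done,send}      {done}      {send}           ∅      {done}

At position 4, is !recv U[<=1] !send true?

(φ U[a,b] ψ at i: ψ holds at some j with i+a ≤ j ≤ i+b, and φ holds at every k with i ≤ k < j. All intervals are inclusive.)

Need some j in [4,5] with !send, and !recv at every k in [4,j-1].
  j=4: !send false.
  j=5: !send holds; !recv holds at every k in [4,4] → satisfied.

Holds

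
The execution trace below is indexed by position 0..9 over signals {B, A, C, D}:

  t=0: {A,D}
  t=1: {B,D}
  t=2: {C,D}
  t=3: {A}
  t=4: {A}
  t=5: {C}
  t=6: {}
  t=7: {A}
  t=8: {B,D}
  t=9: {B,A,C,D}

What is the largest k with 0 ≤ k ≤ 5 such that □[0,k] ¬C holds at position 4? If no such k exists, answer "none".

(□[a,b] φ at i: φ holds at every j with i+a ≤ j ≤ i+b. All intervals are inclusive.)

¬C must hold from j=4 onward; find where it first fails.
  j=4: holds
  j=5: fails
Holds on [4,4], so largest k = 0.

0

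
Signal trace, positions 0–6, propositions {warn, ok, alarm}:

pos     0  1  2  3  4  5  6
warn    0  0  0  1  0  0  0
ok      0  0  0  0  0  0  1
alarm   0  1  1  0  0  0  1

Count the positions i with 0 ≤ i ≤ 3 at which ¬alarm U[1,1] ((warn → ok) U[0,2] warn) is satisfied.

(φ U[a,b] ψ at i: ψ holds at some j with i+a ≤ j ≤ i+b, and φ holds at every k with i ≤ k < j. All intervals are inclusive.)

1

Evaluate at each i in [0,3]:
  i=0: ✓ (rhs at j=1; lhs holds on [0,0])
  i=1: ✗ (lhs fails at k=1 before rhs at j=2)
  i=2: ✗ (lhs fails at k=2 before rhs at j=3)
  i=3: ✗ (no rhs in [4,4])
Positions where it holds: {0} → 1.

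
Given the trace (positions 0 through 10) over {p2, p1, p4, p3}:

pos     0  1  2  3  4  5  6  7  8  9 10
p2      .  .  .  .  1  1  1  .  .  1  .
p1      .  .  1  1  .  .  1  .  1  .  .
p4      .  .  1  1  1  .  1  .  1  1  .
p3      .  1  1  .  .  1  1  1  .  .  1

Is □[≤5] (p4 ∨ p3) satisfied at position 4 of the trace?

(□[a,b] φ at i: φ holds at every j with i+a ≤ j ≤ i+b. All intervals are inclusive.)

Check (p4 ∨ p3) at every j in [4,9]:
  j=4: true
  j=5: true
  j=6: true
  j=7: true
  j=8: true
  j=9: true
All positions satisfy it → formula holds.

True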